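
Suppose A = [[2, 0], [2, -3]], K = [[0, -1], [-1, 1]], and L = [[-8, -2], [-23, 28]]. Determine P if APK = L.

P = [[5, 4], [5, -5]]

Isolating P: multiply by A⁻¹ from the left and K⁻¹ from the right, so P = A⁻¹LK⁻¹.
A has determinant -6; A⁻¹ = [[1/2, 0], [1/3, -1/3]].
K has determinant -1; K⁻¹ = [[-1, -1], [-1, 0]].
A⁻¹L = [[-4, -1], [5, -10]].
P = (A⁻¹L)K⁻¹ = [[5, 4], [5, -5]].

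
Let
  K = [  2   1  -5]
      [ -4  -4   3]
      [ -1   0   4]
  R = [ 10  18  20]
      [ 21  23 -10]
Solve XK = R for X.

X = [[-6, -6, 2], [3, -5, 5]]

Right-multiplying both sides by K⁻¹ gives X = RK⁻¹.
det K = 1; the adjugate gives K⁻¹ = [[-16, -4, -17], [13, 3, 14], [-4, -1, -4]].
X = RK⁻¹ = [[10, 18, 20], [21, 23, -10]] · [[-16, -4, -17], [13, 3, 14], [-4, -1, -4]] = [[-6, -6, 2], [3, -5, 5]].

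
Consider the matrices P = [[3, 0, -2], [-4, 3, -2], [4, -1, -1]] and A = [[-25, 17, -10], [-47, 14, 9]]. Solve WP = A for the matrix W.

W = [[1, 5, -2], [-5, 3, -5]]

Right-multiplying both sides by P⁻¹ gives W = AP⁻¹.
det P = 1; the adjugate gives P⁻¹ = [[-5, 2, 6], [-12, 5, 14], [-8, 3, 9]].
W = AP⁻¹ = [[-25, 17, -10], [-47, 14, 9]] · [[-5, 2, 6], [-12, 5, 14], [-8, 3, 9]] = [[1, 5, -2], [-5, 3, -5]].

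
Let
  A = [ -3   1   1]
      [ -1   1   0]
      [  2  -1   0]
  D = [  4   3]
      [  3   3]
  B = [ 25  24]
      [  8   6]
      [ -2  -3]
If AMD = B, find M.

Isolating M: multiply by A⁻¹ from the left and D⁻¹ from the right, so M = A⁻¹BD⁻¹.
A has determinant -1; A⁻¹ = [[0, 1, 1], [0, 2, 1], [1, 1, 2]].
det D = 3; the adjugate gives D⁻¹ = [[1, -1], [-1, 4/3]].
A⁻¹B = [[6, 3], [14, 9], [29, 24]].
M = (A⁻¹B)D⁻¹ = [[3, -2], [5, -2], [5, 3]].

M = [[3, -2], [5, -2], [5, 3]]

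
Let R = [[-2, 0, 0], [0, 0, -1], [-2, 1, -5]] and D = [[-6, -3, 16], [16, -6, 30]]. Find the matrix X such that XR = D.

Right-multiplying both sides by R⁻¹ gives X = DR⁻¹.
det R = -2, so R⁻¹ = [[-1/2, 0, 0], [-1, -5, 1], [0, -1, 0]].
X = DR⁻¹ = [[-6, -3, 16], [16, -6, 30]] · [[-1/2, 0, 0], [-1, -5, 1], [0, -1, 0]] = [[6, -1, -3], [-2, 0, -6]].

X = [[6, -1, -3], [-2, 0, -6]]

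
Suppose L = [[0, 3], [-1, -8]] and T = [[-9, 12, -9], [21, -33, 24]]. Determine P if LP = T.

P = [[3, 1, 0], [-3, 4, -3]]

Since L multiplies P on the left, P = L⁻¹T.
det L = 3; the adjugate gives L⁻¹ = [[-8/3, -1], [1/3, 0]].
P = L⁻¹T = [[-8/3, -1], [1/3, 0]] · [[-9, 12, -9], [21, -33, 24]] = [[3, 1, 0], [-3, 4, -3]].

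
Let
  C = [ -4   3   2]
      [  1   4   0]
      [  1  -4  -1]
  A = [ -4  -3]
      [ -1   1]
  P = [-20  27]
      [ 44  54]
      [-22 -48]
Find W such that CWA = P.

W = C⁻¹PA⁻¹ (apply C⁻¹ on the left and A⁻¹ on the right).
C has determinant 3; C⁻¹ = [[-4/3, -5/3, -8/3], [1/3, 2/3, 2/3], [-8/3, -13/3, -19/3]].
det A = -7; the adjugate gives A⁻¹ = [[-1/7, -3/7], [-1/7, 4/7]].
C⁻¹P = [[12, 2], [8, 13], [2, -2]].
W = (C⁻¹P)A⁻¹ = [[-2, -4], [-3, 4], [0, -2]].

W = [[-2, -4], [-3, 4], [0, -2]]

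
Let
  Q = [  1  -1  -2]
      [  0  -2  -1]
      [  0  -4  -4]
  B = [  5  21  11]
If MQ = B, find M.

M = [[5, -5, -4]]

Q is on the right of M, so right-multiply by Q⁻¹: M = BQ⁻¹.
Q has determinant 4; Q⁻¹ = [[1, 1, -3/4], [0, -1, 1/4], [0, 1, -1/2]].
M = BQ⁻¹ = [[5, 21, 11]] · [[1, 1, -3/4], [0, -1, 1/4], [0, 1, -1/2]] = [[5, -5, -4]].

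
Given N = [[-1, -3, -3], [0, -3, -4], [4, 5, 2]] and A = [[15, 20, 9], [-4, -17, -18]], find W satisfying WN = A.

N is on the right of W, so right-multiply by N⁻¹: W = AN⁻¹.
det N = -2, so N⁻¹ = [[-7, 9/2, -3/2], [8, -5, 2], [-6, 7/2, -3/2]].
W = AN⁻¹ = [[15, 20, 9], [-4, -17, -18]] · [[-7, 9/2, -3/2], [8, -5, 2], [-6, 7/2, -3/2]] = [[1, -1, 4], [0, 4, -1]].

W = [[1, -1, 4], [0, 4, -1]]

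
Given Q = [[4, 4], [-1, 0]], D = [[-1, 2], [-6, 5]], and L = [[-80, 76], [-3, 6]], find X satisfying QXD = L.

X = [[-3, 0], [5, 3]]

Left-multiply by Q⁻¹ and right-multiply by D⁻¹: X = Q⁻¹LD⁻¹.
det Q = 4, so Q⁻¹ = [[0, -1], [1/4, 1]].
det D = 7; the adjugate gives D⁻¹ = [[5/7, -2/7], [6/7, -1/7]].
Q⁻¹L = [[3, -6], [-23, 25]].
X = (Q⁻¹L)D⁻¹ = [[-3, 0], [5, 3]].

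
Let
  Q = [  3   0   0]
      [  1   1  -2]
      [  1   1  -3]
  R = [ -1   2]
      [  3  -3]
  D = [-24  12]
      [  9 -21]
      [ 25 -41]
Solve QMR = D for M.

M = [[-4, -4], [0, -5], [4, -4]]

Isolating M: multiply by Q⁻¹ from the left and R⁻¹ from the right, so M = Q⁻¹DR⁻¹.
det Q = -3, so Q⁻¹ = [[1/3, 0, 0], [-1/3, 3, -2], [0, 1, -1]].
R has determinant -3; R⁻¹ = [[1, 2/3], [1, 1/3]].
Q⁻¹D = [[-8, 4], [-15, 15], [-16, 20]].
M = (Q⁻¹D)R⁻¹ = [[-4, -4], [0, -5], [4, -4]].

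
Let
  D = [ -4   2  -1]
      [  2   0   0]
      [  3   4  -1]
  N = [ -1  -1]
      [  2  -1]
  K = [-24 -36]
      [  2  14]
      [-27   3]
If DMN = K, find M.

M = [[-5, -2], [5, 0], [-2, 4]]

M = D⁻¹KN⁻¹ (apply D⁻¹ on the left and N⁻¹ on the right).
det D = -4; the adjugate gives D⁻¹ = [[0, 1/2, 0], [-1/2, -7/4, 1/2], [-2, -11/2, 1]].
N has determinant 3; N⁻¹ = [[-1/3, 1/3], [-2/3, -1/3]].
D⁻¹K = [[1, 7], [-5, -5], [10, -2]].
M = (D⁻¹K)N⁻¹ = [[-5, -2], [5, 0], [-2, 4]].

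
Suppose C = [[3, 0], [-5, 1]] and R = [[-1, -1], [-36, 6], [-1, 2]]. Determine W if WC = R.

C is on the right of W, so right-multiply by C⁻¹: W = RC⁻¹.
det C = 3, so C⁻¹ = [[1/3, 0], [5/3, 1]].
W = RC⁻¹ = [[-1, -1], [-36, 6], [-1, 2]] · [[1/3, 0], [5/3, 1]] = [[-2, -1], [-2, 6], [3, 2]].

W = [[-2, -1], [-2, 6], [3, 2]]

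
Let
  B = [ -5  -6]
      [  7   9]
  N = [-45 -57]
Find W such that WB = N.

Since B sits to the right of W, W = NB⁻¹.
B has determinant -3; B⁻¹ = [[-3, -2], [7/3, 5/3]].
W = NB⁻¹ = [[-45, -57]] · [[-3, -2], [7/3, 5/3]] = [[2, -5]].

W = [[2, -5]]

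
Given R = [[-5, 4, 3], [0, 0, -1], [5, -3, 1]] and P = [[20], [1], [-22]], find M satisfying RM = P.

M = [[-3], [2], [-1]]

Since R multiplies M on the left, M = R⁻¹P.
det R = -5; the adjugate gives R⁻¹ = [[3/5, 13/5, 4/5], [1, 4, 1], [0, -1, 0]].
M = R⁻¹P = [[3/5, 13/5, 4/5], [1, 4, 1], [0, -1, 0]] · [[20], [1], [-22]] = [[-3], [2], [-1]].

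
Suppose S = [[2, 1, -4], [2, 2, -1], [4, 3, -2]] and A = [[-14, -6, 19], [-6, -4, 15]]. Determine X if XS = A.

S is on the right of X, so right-multiply by S⁻¹: X = AS⁻¹.
det S = 6; the adjugate gives S⁻¹ = [[-1/6, -5/3, 7/6], [0, 2, -1], [-1/3, -1/3, 1/3]].
X = AS⁻¹ = [[-14, -6, 19], [-6, -4, 15]] · [[-1/6, -5/3, 7/6], [0, 2, -1], [-1/3, -1/3, 1/3]] = [[-4, 5, -4], [-4, -3, 2]].

X = [[-4, 5, -4], [-4, -3, 2]]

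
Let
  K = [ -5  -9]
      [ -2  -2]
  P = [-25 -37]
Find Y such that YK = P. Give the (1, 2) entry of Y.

5

Right-multiplying both sides by K⁻¹ gives Y = PK⁻¹.
det K = -8, so K⁻¹ = [[1/4, -9/8], [-1/4, 5/8]].
Y = PK⁻¹ = [[-25, -37]] · [[1/4, -9/8], [-1/4, 5/8]] = [[3, 5]].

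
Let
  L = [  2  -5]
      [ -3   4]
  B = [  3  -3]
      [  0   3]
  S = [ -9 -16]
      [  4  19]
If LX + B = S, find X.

X = [[4, -4], [4, 1]]

LX = S − B = [[-12, -13], [4, 16]].
Since L multiplies X on the left, X = L⁻¹(S − B).
det L = -7, so L⁻¹ = [[-4/7, -5/7], [-3/7, -2/7]].
X = L⁻¹(S − B) = [[4, -4], [4, 1]].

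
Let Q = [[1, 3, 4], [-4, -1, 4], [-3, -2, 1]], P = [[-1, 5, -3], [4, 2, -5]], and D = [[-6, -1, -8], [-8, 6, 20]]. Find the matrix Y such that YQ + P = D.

YQ = D − P = [[-5, -6, -5], [-12, 4, 25]].
Since Q sits to the right of Y, Y = (D − P)Q⁻¹.
det Q = 3; the adjugate gives Q⁻¹ = [[7/3, -11/3, 16/3], [-8/3, 13/3, -20/3], [5/3, -7/3, 11/3]].
Y = (D − P)Q⁻¹ = [[-4, 4, -5], [3, 3, 1]].

Y = [[-4, 4, -5], [3, 3, 1]]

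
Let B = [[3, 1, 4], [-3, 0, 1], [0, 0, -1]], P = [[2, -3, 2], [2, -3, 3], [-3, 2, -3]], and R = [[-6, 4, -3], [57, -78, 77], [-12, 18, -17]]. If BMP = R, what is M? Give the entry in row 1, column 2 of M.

-5

Left-multiply by B⁻¹ and right-multiply by P⁻¹: M = B⁻¹RP⁻¹.
B has determinant -3; B⁻¹ = [[0, -1/3, -1/3], [1, 1, 5], [0, 0, -1]].
P has determinant 5; P⁻¹ = [[3/5, -1, -3/5], [-3/5, 0, -2/5], [-1, 1, 0]].
B⁻¹R = [[-15, 20, -20], [-9, 16, -11], [12, -18, 17]].
M = (B⁻¹R)P⁻¹ = [[-1, -5, 1], [-4, -2, -1], [1, 5, 0]].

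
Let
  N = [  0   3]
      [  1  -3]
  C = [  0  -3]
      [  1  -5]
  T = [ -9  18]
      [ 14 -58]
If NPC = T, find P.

P = [[5, 5], [3, -3]]

Isolating P: multiply by N⁻¹ from the left and C⁻¹ from the right, so P = N⁻¹TC⁻¹.
det N = -3; the adjugate gives N⁻¹ = [[1, 1], [1/3, 0]].
det C = 3, so C⁻¹ = [[-5/3, 1], [-1/3, 0]].
N⁻¹T = [[5, -40], [-3, 6]].
P = (N⁻¹T)C⁻¹ = [[5, 5], [3, -3]].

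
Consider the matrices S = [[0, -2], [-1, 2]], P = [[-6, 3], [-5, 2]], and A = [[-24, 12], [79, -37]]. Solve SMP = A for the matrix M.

M = S⁻¹AP⁻¹ (apply S⁻¹ on the left and P⁻¹ on the right).
S has determinant -2; S⁻¹ = [[-1, -1], [-1/2, 0]].
P has determinant 3; P⁻¹ = [[2/3, -1], [5/3, -2]].
S⁻¹A = [[-55, 25], [12, -6]].
M = (S⁻¹A)P⁻¹ = [[5, 5], [-2, 0]].

M = [[5, 5], [-2, 0]]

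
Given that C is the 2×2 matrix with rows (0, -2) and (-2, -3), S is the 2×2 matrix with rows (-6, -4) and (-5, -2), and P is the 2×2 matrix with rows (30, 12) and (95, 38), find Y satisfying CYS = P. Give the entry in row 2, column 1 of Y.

0

Isolating Y: multiply by C⁻¹ from the left and S⁻¹ from the right, so Y = C⁻¹PS⁻¹.
det C = -4, so C⁻¹ = [[3/4, -1/2], [-1/2, 0]].
det S = -8; the adjugate gives S⁻¹ = [[1/4, -1/2], [-5/8, 3/4]].
C⁻¹P = [[-25, -10], [-15, -6]].
Y = (C⁻¹P)S⁻¹ = [[0, 5], [0, 3]].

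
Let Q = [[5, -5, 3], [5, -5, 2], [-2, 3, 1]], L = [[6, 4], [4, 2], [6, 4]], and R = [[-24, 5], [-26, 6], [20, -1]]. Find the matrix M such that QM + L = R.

M = [[-4, 4], [2, 2], [0, -3]]

QM = R − L = [[-30, 1], [-30, 4], [14, -5]].
Left-multiplying both sides by Q⁻¹ gives M = Q⁻¹(R − L).
Q has determinant 5; Q⁻¹ = [[-11/5, 14/5, 1], [-9/5, 11/5, 1], [1, -1, 0]].
M = Q⁻¹(R − L) = [[-4, 4], [2, 2], [0, -3]].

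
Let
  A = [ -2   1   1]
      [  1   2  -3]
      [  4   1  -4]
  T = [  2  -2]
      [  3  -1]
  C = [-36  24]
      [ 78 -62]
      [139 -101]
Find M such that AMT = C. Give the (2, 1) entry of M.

5

Left-multiply by A⁻¹ and right-multiply by T⁻¹: M = A⁻¹CT⁻¹.
det A = -5; the adjugate gives A⁻¹ = [[1, -1, 1], [8/5, -4/5, 1], [7/5, -6/5, 1]].
T has determinant 4; T⁻¹ = [[-1/4, 1/2], [-3/4, 1/2]].
A⁻¹C = [[25, -15], [19, -13], [-5, 7]].
M = (A⁻¹C)T⁻¹ = [[5, 5], [5, 3], [-4, 1]].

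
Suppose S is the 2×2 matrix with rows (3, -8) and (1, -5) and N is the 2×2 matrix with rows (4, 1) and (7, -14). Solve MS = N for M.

M = [[3, -5], [3, -2]]

Right-multiplying both sides by S⁻¹ gives M = NS⁻¹.
S has determinant -7; S⁻¹ = [[5/7, -8/7], [1/7, -3/7]].
M = NS⁻¹ = [[4, 1], [7, -14]] · [[5/7, -8/7], [1/7, -3/7]] = [[3, -5], [3, -2]].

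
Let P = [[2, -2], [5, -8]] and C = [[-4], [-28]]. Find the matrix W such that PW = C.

Left-multiplying both sides by P⁻¹ gives W = P⁻¹C.
det P = -6; the adjugate gives P⁻¹ = [[4/3, -1/3], [5/6, -1/3]].
W = P⁻¹C = [[4/3, -1/3], [5/6, -1/3]] · [[-4], [-28]] = [[4], [6]].

W = [[4], [6]]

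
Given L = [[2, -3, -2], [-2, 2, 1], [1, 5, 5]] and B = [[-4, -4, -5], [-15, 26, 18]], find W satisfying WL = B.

W = [[-4, -3, -2], [-5, 3, 1]]

L is on the right of W, so right-multiply by L⁻¹: W = BL⁻¹.
det L = 1; the adjugate gives L⁻¹ = [[5, 5, 1], [11, 12, 2], [-12, -13, -2]].
W = BL⁻¹ = [[-4, -4, -5], [-15, 26, 18]] · [[5, 5, 1], [11, 12, 2], [-12, -13, -2]] = [[-4, -3, -2], [-5, 3, 1]].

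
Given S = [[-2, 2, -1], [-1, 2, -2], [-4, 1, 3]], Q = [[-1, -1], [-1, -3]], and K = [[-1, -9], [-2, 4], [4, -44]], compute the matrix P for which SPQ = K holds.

P = [[3, -5], [-1, -2], [-5, 2]]

Left-multiply by S⁻¹ and right-multiply by Q⁻¹: P = S⁻¹KQ⁻¹.
S has determinant -1; S⁻¹ = [[-8, 7, 2], [-11, 10, 3], [-7, 6, 2]].
det Q = 2, so Q⁻¹ = [[-3/2, 1/2], [1/2, -1/2]].
S⁻¹K = [[2, 12], [3, 7], [3, -1]].
P = (S⁻¹K)Q⁻¹ = [[3, -5], [-1, -2], [-5, 2]].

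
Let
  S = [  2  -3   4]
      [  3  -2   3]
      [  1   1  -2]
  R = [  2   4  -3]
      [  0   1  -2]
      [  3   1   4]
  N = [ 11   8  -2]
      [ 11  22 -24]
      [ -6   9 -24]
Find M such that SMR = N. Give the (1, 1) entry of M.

M = S⁻¹NR⁻¹ (apply S⁻¹ on the left and R⁻¹ on the right).
S has determinant -5; S⁻¹ = [[-1/5, 2/5, 1/5], [-9/5, 8/5, -6/5], [-1, 1, -1]].
R has determinant -3; R⁻¹ = [[-2, 19/3, 5/3], [2, -17/3, -4/3], [1, -10/3, -2/3]].
S⁻¹N = [[1, 9, -14], [5, 10, -6], [6, 5, 2]].
M = (S⁻¹N)R⁻¹ = [[2, 2, -1], [4, -5, -1], [0, 3, 2]].

2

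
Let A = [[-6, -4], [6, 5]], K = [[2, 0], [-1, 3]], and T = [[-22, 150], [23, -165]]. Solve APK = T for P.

P = [[-1, -5], [-2, -5]]

Left-multiply by A⁻¹ and right-multiply by K⁻¹: P = A⁻¹TK⁻¹.
det A = -6; the adjugate gives A⁻¹ = [[-5/6, -2/3], [1, 1]].
K has determinant 6; K⁻¹ = [[1/2, 0], [1/6, 1/3]].
A⁻¹T = [[3, -15], [1, -15]].
P = (A⁻¹T)K⁻¹ = [[-1, -5], [-2, -5]].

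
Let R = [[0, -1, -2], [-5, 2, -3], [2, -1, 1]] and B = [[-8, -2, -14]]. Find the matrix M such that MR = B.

R is on the right of M, so right-multiply by R⁻¹: M = BR⁻¹.
R has determinant -1; R⁻¹ = [[1, -3, -7], [1, -4, -10], [-1, 2, 5]].
M = BR⁻¹ = [[-8, -2, -14]] · [[1, -3, -7], [1, -4, -10], [-1, 2, 5]] = [[4, 4, 6]].

M = [[4, 4, 6]]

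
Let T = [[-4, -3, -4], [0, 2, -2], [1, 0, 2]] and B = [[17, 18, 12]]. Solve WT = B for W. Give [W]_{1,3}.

Since T sits to the right of W, W = BT⁻¹.
det T = -2; the adjugate gives T⁻¹ = [[-2, -3, -7], [1, 2, 4], [1, 3/2, 4]].
W = BT⁻¹ = [[17, 18, 12]] · [[-2, -3, -7], [1, 2, 4], [1, 3/2, 4]] = [[-4, 3, 1]].

1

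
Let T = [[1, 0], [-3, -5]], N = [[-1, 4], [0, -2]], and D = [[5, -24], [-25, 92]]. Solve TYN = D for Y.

Y = [[-5, 2], [-2, -2]]

Isolating Y: multiply by T⁻¹ from the left and N⁻¹ from the right, so Y = T⁻¹DN⁻¹.
T has determinant -5; T⁻¹ = [[1, 0], [-3/5, -1/5]].
det N = 2; the adjugate gives N⁻¹ = [[-1, -2], [0, -1/2]].
T⁻¹D = [[5, -24], [2, -4]].
Y = (T⁻¹D)N⁻¹ = [[-5, 2], [-2, -2]].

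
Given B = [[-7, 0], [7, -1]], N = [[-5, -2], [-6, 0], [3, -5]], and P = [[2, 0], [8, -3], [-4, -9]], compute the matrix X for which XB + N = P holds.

XB = P − N = [[7, 2], [14, -3], [-7, -4]].
Since B sits to the right of X, X = (P − N)B⁻¹.
det B = 7, so B⁻¹ = [[-1/7, 0], [-1, -1]].
X = (P − N)B⁻¹ = [[-3, -2], [1, 3], [5, 4]].

X = [[-3, -2], [1, 3], [5, 4]]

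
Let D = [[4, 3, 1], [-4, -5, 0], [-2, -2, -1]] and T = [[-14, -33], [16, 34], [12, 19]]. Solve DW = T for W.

W = [[1, -6], [-4, -2], [-6, -3]]

Left-multiplying both sides by D⁻¹ gives W = D⁻¹T.
D has determinant 6; D⁻¹ = [[5/6, 1/6, 5/6], [-2/3, -1/3, -2/3], [-1/3, 1/3, -4/3]].
W = D⁻¹T = [[5/6, 1/6, 5/6], [-2/3, -1/3, -2/3], [-1/3, 1/3, -4/3]] · [[-14, -33], [16, 34], [12, 19]] = [[1, -6], [-4, -2], [-6, -3]].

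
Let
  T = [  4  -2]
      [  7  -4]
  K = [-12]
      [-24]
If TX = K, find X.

X = [[0], [6]]

Left-multiplying both sides by T⁻¹ gives X = T⁻¹K.
det T = -2; the adjugate gives T⁻¹ = [[2, -1], [7/2, -2]].
X = T⁻¹K = [[2, -1], [7/2, -2]] · [[-12], [-24]] = [[0], [6]].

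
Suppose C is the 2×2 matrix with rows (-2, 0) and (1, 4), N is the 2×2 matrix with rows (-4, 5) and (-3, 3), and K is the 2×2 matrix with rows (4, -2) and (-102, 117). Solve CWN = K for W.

W = [[-1, 2], [4, 3]]

Left-multiply by C⁻¹ and right-multiply by N⁻¹: W = C⁻¹KN⁻¹.
det C = -8, so C⁻¹ = [[-1/2, 0], [1/8, 1/4]].
det N = 3; the adjugate gives N⁻¹ = [[1, -5/3], [1, -4/3]].
C⁻¹K = [[-2, 1], [-25, 29]].
W = (C⁻¹K)N⁻¹ = [[-1, 2], [4, 3]].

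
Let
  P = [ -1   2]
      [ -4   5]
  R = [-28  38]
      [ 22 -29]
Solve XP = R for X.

X = [[4, 6], [-2, -5]]

Right-multiplying both sides by P⁻¹ gives X = RP⁻¹.
det P = 3, so P⁻¹ = [[5/3, -2/3], [4/3, -1/3]].
X = RP⁻¹ = [[-28, 38], [22, -29]] · [[5/3, -2/3], [4/3, -1/3]] = [[4, 6], [-2, -5]].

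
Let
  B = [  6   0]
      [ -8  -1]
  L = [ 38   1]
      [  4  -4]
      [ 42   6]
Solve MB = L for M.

Since B sits to the right of M, M = LB⁻¹.
det B = -6, so B⁻¹ = [[1/6, 0], [-4/3, -1]].
M = LB⁻¹ = [[38, 1], [4, -4], [42, 6]] · [[1/6, 0], [-4/3, -1]] = [[5, -1], [6, 4], [-1, -6]].

M = [[5, -1], [6, 4], [-1, -6]]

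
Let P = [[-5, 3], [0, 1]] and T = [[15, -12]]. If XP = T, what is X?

X = [[-3, -3]]

Since P sits to the right of X, X = TP⁻¹.
P has determinant -5; P⁻¹ = [[-1/5, 3/5], [0, 1]].
X = TP⁻¹ = [[15, -12]] · [[-1/5, 3/5], [0, 1]] = [[-3, -3]].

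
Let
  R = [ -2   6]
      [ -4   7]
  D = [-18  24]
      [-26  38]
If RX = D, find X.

R is on the left of X, so left-multiply by R⁻¹: X = R⁻¹D.
det R = 10; the adjugate gives R⁻¹ = [[7/10, -3/5], [2/5, -1/5]].
X = R⁻¹D = [[7/10, -3/5], [2/5, -1/5]] · [[-18, 24], [-26, 38]] = [[3, -6], [-2, 2]].

X = [[3, -6], [-2, 2]]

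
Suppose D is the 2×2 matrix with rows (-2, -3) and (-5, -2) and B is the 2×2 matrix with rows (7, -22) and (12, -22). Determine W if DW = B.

W = [[-2, 2], [-1, 6]]

Left-multiplying both sides by D⁻¹ gives W = D⁻¹B.
det D = -11, so D⁻¹ = [[2/11, -3/11], [-5/11, 2/11]].
W = D⁻¹B = [[2/11, -3/11], [-5/11, 2/11]] · [[7, -22], [12, -22]] = [[-2, 2], [-1, 6]].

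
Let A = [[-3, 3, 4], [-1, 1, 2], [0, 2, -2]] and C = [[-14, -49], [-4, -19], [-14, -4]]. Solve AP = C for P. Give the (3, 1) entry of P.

1

Left-multiplying both sides by A⁻¹ gives P = A⁻¹C.
det A = 4, so A⁻¹ = [[-3/2, 7/2, 1/2], [-1/2, 3/2, 1/2], [-1/2, 3/2, 0]].
P = A⁻¹C = [[-3/2, 7/2, 1/2], [-1/2, 3/2, 1/2], [-1/2, 3/2, 0]] · [[-14, -49], [-4, -19], [-14, -4]] = [[0, 5], [-6, -6], [1, -4]].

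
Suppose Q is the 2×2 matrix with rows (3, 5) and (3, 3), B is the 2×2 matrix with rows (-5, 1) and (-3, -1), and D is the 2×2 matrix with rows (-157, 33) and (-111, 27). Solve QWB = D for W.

Left-multiply by Q⁻¹ and right-multiply by B⁻¹: W = Q⁻¹DB⁻¹.
det Q = -6, so Q⁻¹ = [[-1/2, 5/6], [1/2, -1/2]].
det B = 8; the adjugate gives B⁻¹ = [[-1/8, -1/8], [3/8, -5/8]].
Q⁻¹D = [[-14, 6], [-23, 3]].
W = (Q⁻¹D)B⁻¹ = [[4, -2], [4, 1]].

W = [[4, -2], [4, 1]]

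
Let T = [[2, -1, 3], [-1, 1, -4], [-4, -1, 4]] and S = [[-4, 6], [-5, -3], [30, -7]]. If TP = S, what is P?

P = [[-5, 2], [6, -5], [4, -1]]

Since T multiplies P on the left, P = T⁻¹S.
det T = -5, so T⁻¹ = [[0, -1/5, -1/5], [-4, -4, -1], [-1, -6/5, -1/5]].
P = T⁻¹S = [[0, -1/5, -1/5], [-4, -4, -1], [-1, -6/5, -1/5]] · [[-4, 6], [-5, -3], [30, -7]] = [[-5, 2], [6, -5], [4, -1]].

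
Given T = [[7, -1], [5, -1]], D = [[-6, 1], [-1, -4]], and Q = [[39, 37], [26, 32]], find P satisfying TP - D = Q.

TP = Q + D = [[33, 38], [25, 28]].
T is on the left of P, so left-multiply by T⁻¹: P = T⁻¹(Q + D).
det T = -2, so T⁻¹ = [[1/2, -1/2], [5/2, -7/2]].
P = T⁻¹(Q + D) = [[4, 5], [-5, -3]].

P = [[4, 5], [-5, -3]]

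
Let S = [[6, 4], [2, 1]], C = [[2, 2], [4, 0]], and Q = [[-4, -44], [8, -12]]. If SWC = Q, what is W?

W = [[-1, 5], [-4, -5]]

Left-multiply by S⁻¹ and right-multiply by C⁻¹: W = S⁻¹QC⁻¹.
det S = -2, so S⁻¹ = [[-1/2, 2], [1, -3]].
C has determinant -8; C⁻¹ = [[0, 1/4], [1/2, -1/4]].
S⁻¹Q = [[18, -2], [-28, -8]].
W = (S⁻¹Q)C⁻¹ = [[-1, 5], [-4, -5]].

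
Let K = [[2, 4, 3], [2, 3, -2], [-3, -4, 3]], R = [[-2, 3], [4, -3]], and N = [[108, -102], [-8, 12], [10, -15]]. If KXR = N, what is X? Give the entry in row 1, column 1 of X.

X = K⁻¹NR⁻¹ (apply K⁻¹ on the left and R⁻¹ on the right).
det K = 5; the adjugate gives K⁻¹ = [[1/5, -24/5, -17/5], [0, 3, 2], [1/5, -4/5, -2/5]].
det R = -6; the adjugate gives R⁻¹ = [[1/2, 1/2], [2/3, 1/3]].
K⁻¹N = [[26, -27], [-4, 6], [24, -24]].
X = (K⁻¹N)R⁻¹ = [[-5, 4], [2, 0], [-4, 4]].

-5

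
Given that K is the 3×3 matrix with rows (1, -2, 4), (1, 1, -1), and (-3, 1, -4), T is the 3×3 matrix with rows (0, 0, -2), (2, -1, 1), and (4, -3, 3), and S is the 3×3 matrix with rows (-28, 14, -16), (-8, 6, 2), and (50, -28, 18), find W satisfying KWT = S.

W = [[-3, -4, -2], [0, 3, 1], [1, -1, 1]]

W = K⁻¹ST⁻¹ (apply K⁻¹ on the left and T⁻¹ on the right).
det K = -1; the adjugate gives K⁻¹ = [[3, 4, 2], [-7, -8, -5], [-4, -5, -3]].
det T = 4; the adjugate gives T⁻¹ = [[0, 3/2, -1/2], [-1/2, 2, -1], [-1/2, 0, 0]].
K⁻¹S = [[-16, 10, -4], [10, -6, 6], [2, -2, 0]].
W = (K⁻¹S)T⁻¹ = [[-3, -4, -2], [0, 3, 1], [1, -1, 1]].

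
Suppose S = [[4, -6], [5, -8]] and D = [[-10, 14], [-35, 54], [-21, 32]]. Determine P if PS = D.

P = [[-5, 2], [-5, -3], [-4, -1]]

Right-multiplying both sides by S⁻¹ gives P = DS⁻¹.
det S = -2, so S⁻¹ = [[4, -3], [5/2, -2]].
P = DS⁻¹ = [[-10, 14], [-35, 54], [-21, 32]] · [[4, -3], [5/2, -2]] = [[-5, 2], [-5, -3], [-4, -1]].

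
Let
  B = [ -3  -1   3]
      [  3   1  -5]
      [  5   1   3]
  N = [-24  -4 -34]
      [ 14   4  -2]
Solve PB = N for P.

Since B sits to the right of P, P = NB⁻¹.
B has determinant 4; B⁻¹ = [[2, 3/2, 1/2], [-17/2, -6, -3/2], [-1/2, -1/2, 0]].
P = NB⁻¹ = [[-24, -4, -34], [14, 4, -2]] · [[2, 3/2, 1/2], [-17/2, -6, -3/2], [-1/2, -1/2, 0]] = [[3, 5, -6], [-5, -2, 1]].

P = [[3, 5, -6], [-5, -2, 1]]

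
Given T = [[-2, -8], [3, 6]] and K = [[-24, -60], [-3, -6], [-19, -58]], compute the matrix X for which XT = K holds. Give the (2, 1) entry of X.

0

Right-multiplying both sides by T⁻¹ gives X = KT⁻¹.
det T = 12; the adjugate gives T⁻¹ = [[1/2, 2/3], [-1/4, -1/6]].
X = KT⁻¹ = [[-24, -60], [-3, -6], [-19, -58]] · [[1/2, 2/3], [-1/4, -1/6]] = [[3, -6], [0, -1], [5, -3]].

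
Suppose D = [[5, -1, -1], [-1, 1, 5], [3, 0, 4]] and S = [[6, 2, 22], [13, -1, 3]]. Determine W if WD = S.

W = [[-1, 1, 4], [6, 5, -4]]

Since D sits to the right of W, W = SD⁻¹.
det D = 4; the adjugate gives D⁻¹ = [[1, 1, -1], [19/4, 23/4, -6], [-3/4, -3/4, 1]].
W = SD⁻¹ = [[6, 2, 22], [13, -1, 3]] · [[1, 1, -1], [19/4, 23/4, -6], [-3/4, -3/4, 1]] = [[-1, 1, 4], [6, 5, -4]].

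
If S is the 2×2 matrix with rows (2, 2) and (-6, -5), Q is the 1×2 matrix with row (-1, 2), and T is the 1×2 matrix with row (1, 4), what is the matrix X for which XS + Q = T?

XS = T − Q = [[2, 2]].
Right-multiplying both sides by S⁻¹ gives X = (T − Q)S⁻¹.
det S = 2, so S⁻¹ = [[-5/2, -1], [3, 1]].
X = (T − Q)S⁻¹ = [[1, 0]].

X = [[1, 0]]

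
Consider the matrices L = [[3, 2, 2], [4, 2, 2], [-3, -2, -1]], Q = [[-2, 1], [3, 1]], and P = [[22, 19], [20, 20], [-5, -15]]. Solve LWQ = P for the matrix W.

W = L⁻¹PQ⁻¹ (apply L⁻¹ on the left and Q⁻¹ on the right).
L has determinant -2; L⁻¹ = [[-1, 1, 0], [1, -3/2, -1], [1, 0, 1]].
Q has determinant -5; Q⁻¹ = [[-1/5, 1/5], [3/5, 2/5]].
L⁻¹P = [[-2, 1], [-3, 4], [17, 4]].
W = (L⁻¹P)Q⁻¹ = [[1, 0], [3, 1], [-1, 5]].

W = [[1, 0], [3, 1], [-1, 5]]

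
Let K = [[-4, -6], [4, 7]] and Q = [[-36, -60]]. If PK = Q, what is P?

Right-multiplying both sides by K⁻¹ gives P = QK⁻¹.
det K = -4, so K⁻¹ = [[-7/4, -3/2], [1, 1]].
P = QK⁻¹ = [[-36, -60]] · [[-7/4, -3/2], [1, 1]] = [[3, -6]].

P = [[3, -6]]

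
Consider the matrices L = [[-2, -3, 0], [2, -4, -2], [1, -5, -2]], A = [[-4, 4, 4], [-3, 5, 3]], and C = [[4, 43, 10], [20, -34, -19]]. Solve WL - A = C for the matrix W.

WL = C + A = [[0, 47, 14], [17, -29, -16]].
L is on the right of W, so right-multiply by L⁻¹: W = (C + A)L⁻¹.
L has determinant -2; L⁻¹ = [[1, 3, -3], [-1, -2, 2], [3, 13/2, -7]].
W = (C + A)L⁻¹ = [[-5, -3, -4], [-2, 5, 3]].

W = [[-5, -3, -4], [-2, 5, 3]]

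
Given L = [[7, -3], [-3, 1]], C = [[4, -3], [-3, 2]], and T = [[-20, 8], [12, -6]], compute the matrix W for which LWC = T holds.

Left-multiply by L⁻¹ and right-multiply by C⁻¹: W = L⁻¹TC⁻¹.
L has determinant -2; L⁻¹ = [[-1/2, -3/2], [-3/2, -7/2]].
det C = -1; the adjugate gives C⁻¹ = [[-2, -3], [-3, -4]].
L⁻¹T = [[-8, 5], [-12, 9]].
W = (L⁻¹T)C⁻¹ = [[1, 4], [-3, 0]].

W = [[1, 4], [-3, 0]]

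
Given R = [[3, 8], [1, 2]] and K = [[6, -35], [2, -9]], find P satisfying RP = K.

P = [[2, -1], [0, -4]]

R is on the left of P, so left-multiply by R⁻¹: P = R⁻¹K.
R has determinant -2; R⁻¹ = [[-1, 4], [1/2, -3/2]].
P = R⁻¹K = [[-1, 4], [1/2, -3/2]] · [[6, -35], [2, -9]] = [[2, -1], [0, -4]].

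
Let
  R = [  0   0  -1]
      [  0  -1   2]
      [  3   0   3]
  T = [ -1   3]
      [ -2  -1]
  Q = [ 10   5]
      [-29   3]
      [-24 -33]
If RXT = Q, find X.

X = [[-2, 0], [-5, -2], [0, 5]]

Left-multiply by R⁻¹ and right-multiply by T⁻¹: X = R⁻¹QT⁻¹.
det R = -3, so R⁻¹ = [[1, 0, 1/3], [-2, -1, 0], [-1, 0, 0]].
T has determinant 7; T⁻¹ = [[-1/7, -3/7], [2/7, -1/7]].
R⁻¹Q = [[2, -6], [9, -13], [-10, -5]].
X = (R⁻¹Q)T⁻¹ = [[-2, 0], [-5, -2], [0, 5]].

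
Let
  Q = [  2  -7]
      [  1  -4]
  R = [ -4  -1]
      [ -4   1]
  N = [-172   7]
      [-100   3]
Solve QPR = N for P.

P = [[-5, 2], [-4, -3]]

P = Q⁻¹NR⁻¹ (apply Q⁻¹ on the left and R⁻¹ on the right).
Q has determinant -1; Q⁻¹ = [[4, -7], [1, -2]].
det R = -8, so R⁻¹ = [[-1/8, -1/8], [-1/2, 1/2]].
Q⁻¹N = [[12, 7], [28, 1]].
P = (Q⁻¹N)R⁻¹ = [[-5, 2], [-4, -3]].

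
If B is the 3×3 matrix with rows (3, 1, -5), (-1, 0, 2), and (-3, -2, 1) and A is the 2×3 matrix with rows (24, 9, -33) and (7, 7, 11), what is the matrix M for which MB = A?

Right-multiplying both sides by B⁻¹ gives M = AB⁻¹.
det B = -3; the adjugate gives B⁻¹ = [[-4/3, -3, -2/3], [5/3, 4, 1/3], [-2/3, -1, -1/3]].
M = AB⁻¹ = [[24, 9, -33], [7, 7, 11]] · [[-4/3, -3, -2/3], [5/3, 4, 1/3], [-2/3, -1, -1/3]] = [[5, -3, -2], [-5, -4, -6]].

M = [[5, -3, -2], [-5, -4, -6]]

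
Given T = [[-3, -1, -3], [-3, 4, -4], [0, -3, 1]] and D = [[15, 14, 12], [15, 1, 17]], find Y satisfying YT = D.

Y = [[-5, 0, -3], [-6, 1, 3]]

Since T sits to the right of Y, Y = DT⁻¹.
det T = -6; the adjugate gives T⁻¹ = [[4/3, -5/3, -8/3], [-1/2, 1/2, 1/2], [-3/2, 3/2, 5/2]].
Y = DT⁻¹ = [[15, 14, 12], [15, 1, 17]] · [[4/3, -5/3, -8/3], [-1/2, 1/2, 1/2], [-3/2, 3/2, 5/2]] = [[-5, 0, -3], [-6, 1, 3]].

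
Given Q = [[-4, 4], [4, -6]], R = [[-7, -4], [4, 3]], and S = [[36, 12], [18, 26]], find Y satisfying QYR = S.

Left-multiply by Q⁻¹ and right-multiply by R⁻¹: Y = Q⁻¹SR⁻¹.
det Q = 8, so Q⁻¹ = [[-3/4, -1/2], [-1/2, -1/2]].
det R = -5; the adjugate gives R⁻¹ = [[-3/5, -4/5], [4/5, 7/5]].
Q⁻¹S = [[-36, -22], [-27, -19]].
Y = (Q⁻¹S)R⁻¹ = [[4, -2], [1, -5]].

Y = [[4, -2], [1, -5]]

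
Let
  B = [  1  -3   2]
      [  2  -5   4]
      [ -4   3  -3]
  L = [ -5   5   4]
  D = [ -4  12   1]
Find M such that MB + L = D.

MB = D − L = [[1, 7, -3]].
Since B sits to the right of M, M = (D − L)B⁻¹.
det B = 5; the adjugate gives B⁻¹ = [[3/5, -3/5, -2/5], [-2, 1, 0], [-14/5, 9/5, 1/5]].
M = (D − L)B⁻¹ = [[-5, 1, -1]].

M = [[-5, 1, -1]]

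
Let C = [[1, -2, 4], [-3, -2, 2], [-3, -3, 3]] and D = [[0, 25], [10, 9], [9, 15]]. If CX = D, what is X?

Left-multiplying both sides by C⁻¹ gives X = C⁻¹D.
det C = 6; the adjugate gives C⁻¹ = [[0, -1, 2/3], [1/2, 5/2, -7/3], [1/2, 3/2, -4/3]].
X = C⁻¹D = [[0, -1, 2/3], [1/2, 5/2, -7/3], [1/2, 3/2, -4/3]] · [[0, 25], [10, 9], [9, 15]] = [[-4, 1], [4, 0], [3, 6]].

X = [[-4, 1], [4, 0], [3, 6]]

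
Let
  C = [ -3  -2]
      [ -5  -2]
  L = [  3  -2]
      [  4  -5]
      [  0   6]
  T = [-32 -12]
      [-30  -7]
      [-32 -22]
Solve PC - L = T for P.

PC = T + L = [[-29, -14], [-26, -12], [-32, -16]].
C is on the right of P, so right-multiply by C⁻¹: P = (T + L)C⁻¹.
C has determinant -4; C⁻¹ = [[1/2, -1/2], [-5/4, 3/4]].
P = (T + L)C⁻¹ = [[3, 4], [2, 4], [4, 4]].

P = [[3, 4], [2, 4], [4, 4]]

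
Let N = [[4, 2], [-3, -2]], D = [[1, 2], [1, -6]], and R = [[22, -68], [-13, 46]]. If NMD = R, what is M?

Isolating M: multiply by N⁻¹ from the left and D⁻¹ from the right, so M = N⁻¹RD⁻¹.
det N = -2; the adjugate gives N⁻¹ = [[1, 1], [-3/2, -2]].
det D = -8, so D⁻¹ = [[3/4, 1/4], [1/8, -1/8]].
N⁻¹R = [[9, -22], [-7, 10]].
M = (N⁻¹R)D⁻¹ = [[4, 5], [-4, -3]].

M = [[4, 5], [-4, -3]]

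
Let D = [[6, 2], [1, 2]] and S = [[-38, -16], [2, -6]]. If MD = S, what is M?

D is on the right of M, so right-multiply by D⁻¹: M = SD⁻¹.
det D = 10, so D⁻¹ = [[1/5, -1/5], [-1/10, 3/5]].
M = SD⁻¹ = [[-38, -16], [2, -6]] · [[1/5, -1/5], [-1/10, 3/5]] = [[-6, -2], [1, -4]].

M = [[-6, -2], [1, -4]]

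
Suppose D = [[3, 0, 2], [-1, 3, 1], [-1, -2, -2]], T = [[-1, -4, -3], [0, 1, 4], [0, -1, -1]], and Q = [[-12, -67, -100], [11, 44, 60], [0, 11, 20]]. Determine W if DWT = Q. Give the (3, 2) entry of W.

W = D⁻¹QT⁻¹ (apply D⁻¹ on the left and T⁻¹ on the right).
D has determinant -2; D⁻¹ = [[2, 2, 3], [3/2, 2, 5/2], [-5/2, -3, -9/2]].
det T = -3; the adjugate gives T⁻¹ = [[-1, 1/3, 13/3], [0, -1/3, -4/3], [0, 1/3, 1/3]].
D⁻¹Q = [[-2, -13, -20], [4, 15, 20], [-3, -14, -20]].
W = (D⁻¹Q)T⁻¹ = [[2, -3, 2], [-4, 3, 4], [3, -3, -1]].

-3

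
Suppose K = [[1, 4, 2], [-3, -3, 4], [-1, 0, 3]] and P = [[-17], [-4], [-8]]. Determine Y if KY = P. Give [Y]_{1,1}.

5

K is on the left of Y, so left-multiply by K⁻¹: Y = K⁻¹P.
det K = 5, so K⁻¹ = [[-9/5, -12/5, 22/5], [1, 1, -2], [-3/5, -4/5, 9/5]].
Y = K⁻¹P = [[-9/5, -12/5, 22/5], [1, 1, -2], [-3/5, -4/5, 9/5]] · [[-17], [-4], [-8]] = [[5], [-5], [-1]].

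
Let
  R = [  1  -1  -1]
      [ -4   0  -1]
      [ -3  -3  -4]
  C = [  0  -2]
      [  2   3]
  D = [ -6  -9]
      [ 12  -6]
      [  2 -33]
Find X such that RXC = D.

X = [[-3, -2], [-3, -1], [0, 2]]

X = R⁻¹DC⁻¹ (apply R⁻¹ on the left and C⁻¹ on the right).
det R = -2, so R⁻¹ = [[3/2, 1/2, -1/2], [13/2, 7/2, -5/2], [-6, -3, 2]].
det C = 4; the adjugate gives C⁻¹ = [[3/4, 1/2], [-1/2, 0]].
R⁻¹D = [[-4, 0], [-2, 3], [4, 6]].
X = (R⁻¹D)C⁻¹ = [[-3, -2], [-3, -1], [0, 2]].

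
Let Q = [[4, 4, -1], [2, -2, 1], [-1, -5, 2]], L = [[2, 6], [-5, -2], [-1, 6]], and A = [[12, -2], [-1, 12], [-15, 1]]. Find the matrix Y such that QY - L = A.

Y = [[0, 3], [4, -2], [2, 0]]

QY = A + L = [[14, 4], [-6, 10], [-16, 7]].
Q is on the left of Y, so left-multiply by Q⁻¹: Y = Q⁻¹(A + L).
det Q = -4, so Q⁻¹ = [[-1/4, 3/4, -1/2], [5/4, -7/4, 3/2], [3, -4, 4]].
Y = Q⁻¹(A + L) = [[0, 3], [4, -2], [2, 0]].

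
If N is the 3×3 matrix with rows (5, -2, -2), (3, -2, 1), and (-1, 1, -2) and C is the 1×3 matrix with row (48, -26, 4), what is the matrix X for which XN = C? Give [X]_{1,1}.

N is on the right of X, so right-multiply by N⁻¹: X = CN⁻¹.
det N = 3; the adjugate gives N⁻¹ = [[1, -2, -2], [5/3, -4, -11/3], [1/3, -1, -4/3]].
X = CN⁻¹ = [[48, -26, 4]] · [[1, -2, -2], [5/3, -4, -11/3], [1/3, -1, -4/3]] = [[6, 4, -6]].

6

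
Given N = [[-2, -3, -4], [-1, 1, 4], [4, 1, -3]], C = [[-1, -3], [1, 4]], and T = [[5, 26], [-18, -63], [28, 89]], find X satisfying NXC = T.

Isolating X: multiply by N⁻¹ from the left and C⁻¹ from the right, so X = N⁻¹TC⁻¹.
det N = -5; the adjugate gives N⁻¹ = [[7/5, 13/5, 8/5], [-13/5, -22/5, -12/5], [1, 2, 1]].
det C = -1, so C⁻¹ = [[-4, -3], [1, 1]].
N⁻¹T = [[5, 15], [-1, -4], [-3, -11]].
X = (N⁻¹T)C⁻¹ = [[-5, 0], [0, -1], [1, -2]].

X = [[-5, 0], [0, -1], [1, -2]]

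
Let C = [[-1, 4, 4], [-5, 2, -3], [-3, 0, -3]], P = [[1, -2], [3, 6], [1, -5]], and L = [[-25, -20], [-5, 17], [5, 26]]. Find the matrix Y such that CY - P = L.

CY = L + P = [[-24, -22], [-2, 23], [6, 21]].
C is on the left of Y, so left-multiply by C⁻¹: Y = C⁻¹(L + P).
det C = 6, so C⁻¹ = [[-1, 2, -10/3], [-1, 5/2, -23/6], [1, -2, 3]].
Y = C⁻¹(L + P) = [[0, -2], [-4, -1], [-2, -5]].

Y = [[0, -2], [-4, -1], [-2, -5]]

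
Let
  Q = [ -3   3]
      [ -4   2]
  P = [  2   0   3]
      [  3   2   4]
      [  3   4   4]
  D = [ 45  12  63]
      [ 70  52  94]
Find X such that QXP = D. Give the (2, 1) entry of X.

5

X = Q⁻¹DP⁻¹ (apply Q⁻¹ on the left and P⁻¹ on the right).
Q has determinant 6; Q⁻¹ = [[1/3, -1/2], [2/3, -1/2]].
P has determinant 2; P⁻¹ = [[-4, 6, -3], [0, -1/2, 1/2], [3, -4, 2]].
Q⁻¹D = [[-20, -22, -26], [-5, -18, -5]].
X = (Q⁻¹D)P⁻¹ = [[2, -5, -3], [5, -1, -4]].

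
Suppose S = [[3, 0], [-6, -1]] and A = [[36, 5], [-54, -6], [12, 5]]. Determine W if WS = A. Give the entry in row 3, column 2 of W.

Since S sits to the right of W, W = AS⁻¹.
det S = -3, so S⁻¹ = [[1/3, 0], [-2, -1]].
W = AS⁻¹ = [[36, 5], [-54, -6], [12, 5]] · [[1/3, 0], [-2, -1]] = [[2, -5], [-6, 6], [-6, -5]].

-5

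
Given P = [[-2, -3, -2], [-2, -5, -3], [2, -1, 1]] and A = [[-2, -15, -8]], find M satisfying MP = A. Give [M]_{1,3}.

Right-multiplying both sides by P⁻¹ gives M = AP⁻¹.
P has determinant 4; P⁻¹ = [[-2, 5/4, -1/4], [-1, 1/2, -1/2], [3, -2, 1]].
M = AP⁻¹ = [[-2, -15, -8]] · [[-2, 5/4, -1/4], [-1, 1/2, -1/2], [3, -2, 1]] = [[-5, 6, 0]].

0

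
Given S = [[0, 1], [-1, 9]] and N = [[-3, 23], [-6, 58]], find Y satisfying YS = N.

S is on the right of Y, so right-multiply by S⁻¹: Y = NS⁻¹.
det S = 1, so S⁻¹ = [[9, -1], [1, 0]].
Y = NS⁻¹ = [[-3, 23], [-6, 58]] · [[9, -1], [1, 0]] = [[-4, 3], [4, 6]].

Y = [[-4, 3], [4, 6]]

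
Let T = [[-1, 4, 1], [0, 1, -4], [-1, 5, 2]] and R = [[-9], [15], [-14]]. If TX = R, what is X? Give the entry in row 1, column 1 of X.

1

Since T multiplies X on the left, X = T⁻¹R.
det T = -5, so T⁻¹ = [[-22/5, 3/5, 17/5], [-4/5, 1/5, 4/5], [-1/5, -1/5, 1/5]].
X = T⁻¹R = [[-22/5, 3/5, 17/5], [-4/5, 1/5, 4/5], [-1/5, -1/5, 1/5]] · [[-9], [15], [-14]] = [[1], [-1], [-4]].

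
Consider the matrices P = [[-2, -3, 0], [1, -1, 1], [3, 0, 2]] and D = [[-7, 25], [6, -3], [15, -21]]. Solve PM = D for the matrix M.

M = [[5, -5], [-1, -5], [0, -3]]

P is on the left of M, so left-multiply by P⁻¹: M = P⁻¹D.
det P = 1, so P⁻¹ = [[-2, 6, -3], [1, -4, 2], [3, -9, 5]].
M = P⁻¹D = [[-2, 6, -3], [1, -4, 2], [3, -9, 5]] · [[-7, 25], [6, -3], [15, -21]] = [[5, -5], [-1, -5], [0, -3]].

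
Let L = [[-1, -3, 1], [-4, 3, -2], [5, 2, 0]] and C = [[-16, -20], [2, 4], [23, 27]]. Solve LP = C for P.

L is on the left of P, so left-multiply by L⁻¹: P = L⁻¹C.
det L = 3, so L⁻¹ = [[4/3, 2/3, 1], [-10/3, -5/3, -2], [-23/3, -13/3, -5]].
P = L⁻¹C = [[4/3, 2/3, 1], [-10/3, -5/3, -2], [-23/3, -13/3, -5]] · [[-16, -20], [2, 4], [23, 27]] = [[3, 3], [4, 6], [-1, 1]].

P = [[3, 3], [4, 6], [-1, 1]]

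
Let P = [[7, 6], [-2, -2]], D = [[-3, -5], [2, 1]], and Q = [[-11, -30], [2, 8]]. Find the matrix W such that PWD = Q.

W = [[1, -1], [0, 2]]

Isolating W: multiply by P⁻¹ from the left and D⁻¹ from the right, so W = P⁻¹QD⁻¹.
det P = -2, so P⁻¹ = [[1, 3], [-1, -7/2]].
D has determinant 7; D⁻¹ = [[1/7, 5/7], [-2/7, -3/7]].
P⁻¹Q = [[-5, -6], [4, 2]].
W = (P⁻¹Q)D⁻¹ = [[1, -1], [0, 2]].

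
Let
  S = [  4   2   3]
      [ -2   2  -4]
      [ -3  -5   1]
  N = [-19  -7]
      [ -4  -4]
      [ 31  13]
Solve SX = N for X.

Since S multiplies X on the left, X = S⁻¹N.
det S = 4; the adjugate gives S⁻¹ = [[-9/2, -17/4, -7/2], [7/2, 13/4, 5/2], [4, 7/2, 3]].
X = S⁻¹N = [[-9/2, -17/4, -7/2], [7/2, 13/4, 5/2], [4, 7/2, 3]] · [[-19, -7], [-4, -4], [31, 13]] = [[-6, 3], [-2, -5], [3, -3]].

X = [[-6, 3], [-2, -5], [3, -3]]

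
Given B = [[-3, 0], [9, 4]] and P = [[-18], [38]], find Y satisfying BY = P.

B is on the left of Y, so left-multiply by B⁻¹: Y = B⁻¹P.
det B = -12; the adjugate gives B⁻¹ = [[-1/3, 0], [3/4, 1/4]].
Y = B⁻¹P = [[-1/3, 0], [3/4, 1/4]] · [[-18], [38]] = [[6], [-4]].

Y = [[6], [-4]]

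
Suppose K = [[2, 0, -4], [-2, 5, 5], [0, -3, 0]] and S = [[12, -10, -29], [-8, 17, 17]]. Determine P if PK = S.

Right-multiplying both sides by K⁻¹ gives P = SK⁻¹.
det K = 6; the adjugate gives K⁻¹ = [[5/2, 2, 10/3], [0, 0, -1/3], [1, 1, 5/3]].
P = SK⁻¹ = [[12, -10, -29], [-8, 17, 17]] · [[5/2, 2, 10/3], [0, 0, -1/3], [1, 1, 5/3]] = [[1, -5, -5], [-3, 1, -4]].

P = [[1, -5, -5], [-3, 1, -4]]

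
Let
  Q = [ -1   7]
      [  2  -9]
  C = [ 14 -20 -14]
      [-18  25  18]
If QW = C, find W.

Left-multiplying both sides by Q⁻¹ gives W = Q⁻¹C.
det Q = -5; the adjugate gives Q⁻¹ = [[9/5, 7/5], [2/5, 1/5]].
W = Q⁻¹C = [[9/5, 7/5], [2/5, 1/5]] · [[14, -20, -14], [-18, 25, 18]] = [[0, -1, 0], [2, -3, -2]].

W = [[0, -1, 0], [2, -3, -2]]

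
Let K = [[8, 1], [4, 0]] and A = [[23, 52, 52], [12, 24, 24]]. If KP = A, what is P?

P = [[3, 6, 6], [-1, 4, 4]]

Since K multiplies P on the left, P = K⁻¹A.
det K = -4; the adjugate gives K⁻¹ = [[0, 1/4], [1, -2]].
P = K⁻¹A = [[0, 1/4], [1, -2]] · [[23, 52, 52], [12, 24, 24]] = [[3, 6, 6], [-1, 4, 4]].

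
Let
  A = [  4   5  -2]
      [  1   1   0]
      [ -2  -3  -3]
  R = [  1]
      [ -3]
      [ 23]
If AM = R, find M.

A is on the left of M, so left-multiply by A⁻¹: M = A⁻¹R.
det A = 5; the adjugate gives A⁻¹ = [[-3/5, 21/5, 2/5], [3/5, -16/5, -2/5], [-1/5, 2/5, -1/5]].
M = A⁻¹R = [[-3/5, 21/5, 2/5], [3/5, -16/5, -2/5], [-1/5, 2/5, -1/5]] · [[1], [-3], [23]] = [[-4], [1], [-6]].

M = [[-4], [1], [-6]]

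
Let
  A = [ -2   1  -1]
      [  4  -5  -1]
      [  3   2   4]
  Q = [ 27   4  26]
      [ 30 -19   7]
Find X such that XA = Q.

A is on the right of X, so right-multiply by A⁻¹: X = QA⁻¹.
A has determinant -6; A⁻¹ = [[3, 1, 1], [19/6, 5/6, 1], [-23/6, -7/6, -1]].
X = QA⁻¹ = [[27, 4, 26], [30, -19, 7]] · [[3, 1, 1], [19/6, 5/6, 1], [-23/6, -7/6, -1]] = [[-6, 0, 5], [3, 6, 4]].

X = [[-6, 0, 5], [3, 6, 4]]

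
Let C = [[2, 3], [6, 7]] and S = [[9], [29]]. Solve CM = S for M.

Left-multiplying both sides by C⁻¹ gives M = C⁻¹S.
det C = -4, so C⁻¹ = [[-7/4, 3/4], [3/2, -1/2]].
M = C⁻¹S = [[-7/4, 3/4], [3/2, -1/2]] · [[9], [29]] = [[6], [-1]].

M = [[6], [-1]]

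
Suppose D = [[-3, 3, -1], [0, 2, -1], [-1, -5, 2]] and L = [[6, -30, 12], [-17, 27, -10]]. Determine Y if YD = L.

Right-multiplying both sides by D⁻¹ gives Y = LD⁻¹.
det D = 4; the adjugate gives D⁻¹ = [[-1/4, -1/4, -1/4], [1/4, -7/4, -3/4], [1/2, -9/2, -3/2]].
Y = LD⁻¹ = [[6, -30, 12], [-17, 27, -10]] · [[-1/4, -1/4, -1/4], [1/4, -7/4, -3/4], [1/2, -9/2, -3/2]] = [[-3, -3, 3], [6, 2, -1]].

Y = [[-3, -3, 3], [6, 2, -1]]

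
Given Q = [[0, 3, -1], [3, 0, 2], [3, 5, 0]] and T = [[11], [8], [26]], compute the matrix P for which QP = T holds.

P = [[2], [4], [1]]

Q is on the left of P, so left-multiply by Q⁻¹: P = Q⁻¹T.
det Q = 3, so Q⁻¹ = [[-10/3, -5/3, 2], [2, 1, -1], [5, 3, -3]].
P = Q⁻¹T = [[-10/3, -5/3, 2], [2, 1, -1], [5, 3, -3]] · [[11], [8], [26]] = [[2], [4], [1]].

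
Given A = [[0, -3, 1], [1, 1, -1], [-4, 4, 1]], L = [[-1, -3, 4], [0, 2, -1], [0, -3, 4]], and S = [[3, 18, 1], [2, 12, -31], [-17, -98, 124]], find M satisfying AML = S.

M = A⁻¹SL⁻¹ (apply A⁻¹ on the left and L⁻¹ on the right).
A has determinant -1; A⁻¹ = [[-5, -7, -2], [-3, -4, -1], [-8, -12, -3]].
det L = -5, so L⁻¹ = [[-1, 0, 1], [0, 4/5, 1/5], [0, 3/5, 2/5]].
A⁻¹S = [[5, 22, -36], [0, -4, -3], [3, 6, -8]].
M = (A⁻¹S)L⁻¹ = [[-5, -4, -5], [0, -5, -2], [-3, 0, 1]].

M = [[-5, -4, -5], [0, -5, -2], [-3, 0, 1]]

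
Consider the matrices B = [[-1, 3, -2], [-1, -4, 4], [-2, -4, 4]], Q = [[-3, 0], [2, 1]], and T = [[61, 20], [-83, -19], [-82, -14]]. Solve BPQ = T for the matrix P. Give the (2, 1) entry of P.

Left-multiply by B⁻¹ and right-multiply by Q⁻¹: P = B⁻¹TQ⁻¹.
det B = -4; the adjugate gives B⁻¹ = [[0, 1, -1], [1, 2, -3/2], [1, 5/2, -7/4]].
Q has determinant -3; Q⁻¹ = [[-1/3, 0], [2/3, 1]].
B⁻¹T = [[-1, -5], [18, 3], [-3, -3]].
P = (B⁻¹T)Q⁻¹ = [[-3, -5], [-4, 3], [-1, -3]].

-4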